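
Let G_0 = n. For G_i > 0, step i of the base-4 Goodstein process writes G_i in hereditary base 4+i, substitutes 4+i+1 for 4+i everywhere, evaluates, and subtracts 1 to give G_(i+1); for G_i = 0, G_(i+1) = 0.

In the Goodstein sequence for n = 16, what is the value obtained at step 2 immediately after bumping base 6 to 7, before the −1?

31

step 0: 16 = 4^2; sub 5 for 4: 5^2; = 25; G_1 = 25−1 = 24
step 1: 24 = 4·5 + 4; sub 6 for 5: 4·6 + 4; = 28; G_2 = 28−1 = 27
step 2: 27 = 4·6 + 3; sub 7 for 6: 4·7 + 3; = 31; G_3 = 31−1 = 30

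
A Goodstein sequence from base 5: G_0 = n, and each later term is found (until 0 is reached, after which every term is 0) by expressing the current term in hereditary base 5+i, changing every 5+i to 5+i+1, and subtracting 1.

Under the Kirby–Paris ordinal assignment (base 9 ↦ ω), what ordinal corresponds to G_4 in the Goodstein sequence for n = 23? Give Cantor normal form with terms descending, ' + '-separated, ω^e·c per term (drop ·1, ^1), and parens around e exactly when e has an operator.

G_0=23  [base 5] 4·5 + 3  →[5↦6]→  4·6 + 3 = 27  −1 ⇒ G_1=26
G_1=26  [base 6] 4·6 + 2  →[6↦7]→  4·7 + 2 = 30  −1 ⇒ G_2=29
G_2=29  [base 7] 4·7 + 1  →[7↦8]→  4·8 + 1 = 33  −1 ⇒ G_3=32
G_3=32  [base 8] 4·8  →[8↦9]→  4·9 = 36  −1 ⇒ G_4=35
G_4=35  [base 9] 3·9 + 8  →[9↦10]→  3·10 + 8 = 38  −1 ⇒ G_5=37

ω·3 + 8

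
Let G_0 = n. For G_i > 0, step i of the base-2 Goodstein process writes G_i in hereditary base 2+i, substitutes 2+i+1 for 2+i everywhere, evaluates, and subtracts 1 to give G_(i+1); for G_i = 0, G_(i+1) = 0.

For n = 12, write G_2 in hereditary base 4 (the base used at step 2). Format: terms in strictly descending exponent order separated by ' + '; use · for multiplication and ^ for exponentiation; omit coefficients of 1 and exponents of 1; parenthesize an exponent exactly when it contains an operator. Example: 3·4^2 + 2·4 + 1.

G_0=12  [base 2] 2^(2 + 1) + 2^2  →[2↦3]→  3^(3 + 1) + 3^3 = 108  −1 ⇒ G_1=107
G_1=107  [base 3] 3^(3 + 1) + 2·3^2 + 2·3 + 2  →[3↦4]→  4^(4 + 1) + 2·4^2 + 2·4 + 2 = 1066  −1 ⇒ G_2=1065

4^(4 + 1) + 2·4^2 + 2·4 + 1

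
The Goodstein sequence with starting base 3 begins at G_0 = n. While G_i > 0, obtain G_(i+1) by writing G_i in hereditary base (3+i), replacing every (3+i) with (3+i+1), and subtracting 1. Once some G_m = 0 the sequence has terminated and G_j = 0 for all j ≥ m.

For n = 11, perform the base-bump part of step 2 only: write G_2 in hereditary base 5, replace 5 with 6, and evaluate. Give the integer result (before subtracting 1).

36

i=0: 11 = 3^2 + 2 (b=3); 3→4: 4^2 + 2 = 18; 18−1 = 17
i=1: 17 = 4^2 + 1 (b=4); 4→5: 5^2 + 1 = 26; 26−1 = 25
i=2: 25 = 5^2 (b=5); 5→6: 6^2 = 36; 36−1 = 35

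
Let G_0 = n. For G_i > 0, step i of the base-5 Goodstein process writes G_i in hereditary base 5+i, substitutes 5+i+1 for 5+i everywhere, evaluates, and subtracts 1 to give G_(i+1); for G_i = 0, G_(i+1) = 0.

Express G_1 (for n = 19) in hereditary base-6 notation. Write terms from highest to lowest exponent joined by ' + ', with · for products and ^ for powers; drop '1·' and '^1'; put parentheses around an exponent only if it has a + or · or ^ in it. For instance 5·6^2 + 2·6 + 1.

i=0: 19 = 3·5 + 4 (b=5); 5→6: 3·6 + 4 = 22; 22−1 = 21
i=1: 21 = 3·6 + 3 (b=6); 6→7: 3·7 + 3 = 24; 24−1 = 23

3·6 + 3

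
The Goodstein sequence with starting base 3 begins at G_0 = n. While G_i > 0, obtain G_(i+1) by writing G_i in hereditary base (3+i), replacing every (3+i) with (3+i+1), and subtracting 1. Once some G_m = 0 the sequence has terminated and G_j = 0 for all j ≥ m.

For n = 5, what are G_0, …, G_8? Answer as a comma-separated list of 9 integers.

5 —HB3→ 3 + 2 —bump→ 4 + 2 = 6 —(−1)→ 5
5 —HB4→ 4 + 1 —bump→ 5 + 1 = 6 —(−1)→ 5
5 —HB5→ 5 —bump→ 6 = 6 —(−1)→ 5
5 —HB6→ 5 —bump→ 5 = 5 —(−1)→ 4
4 —HB7→ 4 —bump→ 4 = 4 —(−1)→ 3
3 —HB8→ 3 —bump→ 3 = 3 —(−1)→ 2
2 —HB9→ 2 —bump→ 2 = 2 —(−1)→ 1
1 —HB10→ 1 —bump→ 1 = 1 —(−1)→ 0

5, 5, 5, 5, 4, 3, 2, 1, 0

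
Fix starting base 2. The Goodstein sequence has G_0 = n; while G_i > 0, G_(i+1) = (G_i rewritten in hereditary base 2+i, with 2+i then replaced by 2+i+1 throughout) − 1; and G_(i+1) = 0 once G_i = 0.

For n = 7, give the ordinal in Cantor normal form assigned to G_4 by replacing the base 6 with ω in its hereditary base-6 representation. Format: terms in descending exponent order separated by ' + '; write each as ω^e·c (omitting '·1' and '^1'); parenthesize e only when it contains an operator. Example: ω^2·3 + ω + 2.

ω^ω + 1

(0) 7|_2 = 2^2 + 2 + 1 ↦ 3^3 + 3 + 1|_3 = 31 ⇒ 30
(1) 30|_3 = 3^3 + 3 ↦ 4^4 + 4|_4 = 260 ⇒ 259
(2) 259|_4 = 4^4 + 3 ↦ 5^5 + 3|_5 = 3128 ⇒ 3127
(3) 3127|_5 = 5^5 + 2 ↦ 6^6 + 2|_6 = 46658 ⇒ 46657
(4) 46657|_6 = 6^6 + 1 ↦ 7^7 + 1|_7 = 823544 ⇒ 823543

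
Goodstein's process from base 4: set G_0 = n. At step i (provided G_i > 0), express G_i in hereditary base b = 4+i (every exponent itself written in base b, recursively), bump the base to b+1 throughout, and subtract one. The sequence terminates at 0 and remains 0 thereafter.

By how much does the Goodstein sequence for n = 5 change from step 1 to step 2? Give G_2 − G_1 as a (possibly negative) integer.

0

[0] 5 ≡ 4 + 1 (base 4). Lift 5: 6. −1: 5.
[1] 5 ≡ 5 (base 5). Lift 6: 6. −1: 5.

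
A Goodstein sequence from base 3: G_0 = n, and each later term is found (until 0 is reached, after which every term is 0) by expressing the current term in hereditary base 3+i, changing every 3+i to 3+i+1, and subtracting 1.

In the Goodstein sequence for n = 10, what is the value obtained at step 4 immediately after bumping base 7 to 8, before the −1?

34

base 3: 10 = 3^2 + 1; at 4: 4^2 + 1 = 17; next = 16
base 4: 16 = 4^2; at 5: 5^2 = 25; next = 24
base 5: 24 = 4·5 + 4; at 6: 4·6 + 4 = 28; next = 27
base 6: 27 = 4·6 + 3; at 7: 4·7 + 3 = 31; next = 30
base 7: 30 = 4·7 + 2; at 8: 4·8 + 2 = 34; next = 33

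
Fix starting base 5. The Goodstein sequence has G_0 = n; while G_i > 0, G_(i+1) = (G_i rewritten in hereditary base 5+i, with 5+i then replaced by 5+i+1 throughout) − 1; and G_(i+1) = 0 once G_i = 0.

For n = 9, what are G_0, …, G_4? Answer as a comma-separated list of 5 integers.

9, 9, 9, 9, 9

G_0=9  [base 5] 5 + 4  →[5↦6]→  6 + 4 = 10  −1 ⇒ G_1=9
G_1=9  [base 6] 6 + 3  →[6↦7]→  7 + 3 = 10  −1 ⇒ G_2=9
G_2=9  [base 7] 7 + 2  →[7↦8]→  8 + 2 = 10  −1 ⇒ G_3=9
G_3=9  [base 8] 8 + 1  →[8↦9]→  9 + 1 = 10  −1 ⇒ G_4=9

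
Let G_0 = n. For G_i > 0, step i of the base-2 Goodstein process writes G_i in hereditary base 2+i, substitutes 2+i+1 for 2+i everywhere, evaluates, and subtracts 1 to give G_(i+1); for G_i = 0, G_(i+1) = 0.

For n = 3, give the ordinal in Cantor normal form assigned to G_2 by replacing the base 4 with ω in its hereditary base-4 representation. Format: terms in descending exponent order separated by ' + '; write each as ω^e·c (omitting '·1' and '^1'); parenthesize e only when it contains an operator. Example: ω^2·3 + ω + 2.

(0) 3|_2 = 2 + 1 ↦ 3 + 1|_3 = 4 ⇒ 3
(1) 3|_3 = 3 ↦ 4|_4 = 4 ⇒ 3
(2) 3|_4 = 3 ↦ 3|_5 = 3 ⇒ 2

3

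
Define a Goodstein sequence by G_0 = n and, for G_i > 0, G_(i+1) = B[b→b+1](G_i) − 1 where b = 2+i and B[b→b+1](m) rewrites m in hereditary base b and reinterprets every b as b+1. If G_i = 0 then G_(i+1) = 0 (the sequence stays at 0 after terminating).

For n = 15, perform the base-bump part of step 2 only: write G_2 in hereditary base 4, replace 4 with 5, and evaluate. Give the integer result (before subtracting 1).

18753

base 2: 15 = 2^(2 + 1) + 2^2 + 2 + 1; at 3: 3^(3 + 1) + 3^3 + 3 + 1 = 112; next = 111
base 3: 111 = 3^(3 + 1) + 3^3 + 3; at 4: 4^(4 + 1) + 4^4 + 4 = 1284; next = 1283
base 4: 1283 = 4^(4 + 1) + 4^4 + 3; at 5: 5^(5 + 1) + 5^5 + 3 = 18753; next = 18752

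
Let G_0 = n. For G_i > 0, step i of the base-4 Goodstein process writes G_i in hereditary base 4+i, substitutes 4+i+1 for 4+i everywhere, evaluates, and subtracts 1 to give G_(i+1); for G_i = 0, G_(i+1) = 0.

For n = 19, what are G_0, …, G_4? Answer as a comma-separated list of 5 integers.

(0) 19|_4 = 4^2 + 3 ↦ 5^2 + 3|_5 = 28 ⇒ 27
(1) 27|_5 = 5^2 + 2 ↦ 6^2 + 2|_6 = 38 ⇒ 37
(2) 37|_6 = 6^2 + 1 ↦ 7^2 + 1|_7 = 50 ⇒ 49
(3) 49|_7 = 7^2 ↦ 8^2|_8 = 64 ⇒ 63

19, 27, 37, 49, 63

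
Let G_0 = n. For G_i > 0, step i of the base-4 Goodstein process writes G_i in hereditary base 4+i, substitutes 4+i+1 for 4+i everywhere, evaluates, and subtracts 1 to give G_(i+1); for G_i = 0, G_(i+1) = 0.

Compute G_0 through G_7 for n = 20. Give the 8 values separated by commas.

20, 29, 39, 51, 65, 81, 99, 107

G_0 = 20. HB_4(20) = 4^2 + 4. Bump = 30. G_1 = 29.
G_1 = 29. HB_5(29) = 5^2 + 4. Bump = 40. G_2 = 39.
G_2 = 39. HB_6(39) = 6^2 + 3. Bump = 52. G_3 = 51.
G_3 = 51. HB_7(51) = 7^2 + 2. Bump = 66. G_4 = 65.
G_4 = 65. HB_8(65) = 8^2 + 1. Bump = 82. G_5 = 81.
G_5 = 81. HB_9(81) = 9^2. Bump = 100. G_6 = 99.
G_6 = 99. HB_10(99) = 9·10 + 9. Bump = 108. G_7 = 107.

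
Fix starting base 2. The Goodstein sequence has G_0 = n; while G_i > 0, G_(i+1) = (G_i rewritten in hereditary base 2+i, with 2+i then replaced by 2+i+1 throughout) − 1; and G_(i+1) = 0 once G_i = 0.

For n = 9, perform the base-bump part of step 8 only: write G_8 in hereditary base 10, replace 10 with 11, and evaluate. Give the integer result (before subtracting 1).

base 2: 9 = 2^(2 + 1) + 1; at 3: 3^(3 + 1) + 1 = 82; next = 81
base 3: 81 = 3^(3 + 1); at 4: 4^(4 + 1) = 1024; next = 1023
base 4: 1023 = 3·4^4 + 3·4^3 + 3·4^2 + 3·4 + 3; at 5: 3·5^5 + 3·5^3 + 3·5^2 + 3·5 + 3 = 9843; next = 9842
base 5: 9842 = 3·5^5 + 3·5^3 + 3·5^2 + 3·5 + 2; at 6: 3·6^6 + 3·6^3 + 3·6^2 + 3·6 + 2 = 140744; next = 140743
base 6: 140743 = 3·6^6 + 3·6^3 + 3·6^2 + 3·6 + 1; at 7: 3·7^7 + 3·7^3 + 3·7^2 + 3·7 + 1 = 2471827; next = 2471826
base 7: 2471826 = 3·7^7 + 3·7^3 + 3·7^2 + 3·7; at 8: 3·8^8 + 3·8^3 + 3·8^2 + 3·8 = 50333400; next = 50333399
base 8: 50333399 = 3·8^8 + 3·8^3 + 3·8^2 + 2·8 + 7; at 9: 3·9^9 + 3·9^3 + 3·9^2 + 2·9 + 7 = 1162263922; next = 1162263921
base 9: 1162263921 = 3·9^9 + 3·9^3 + 3·9^2 + 2·9 + 6; at 10: 3·10^10 + 3·10^3 + 3·10^2 + 2·10 + 6 = 30000003326; next = 30000003325

855935016216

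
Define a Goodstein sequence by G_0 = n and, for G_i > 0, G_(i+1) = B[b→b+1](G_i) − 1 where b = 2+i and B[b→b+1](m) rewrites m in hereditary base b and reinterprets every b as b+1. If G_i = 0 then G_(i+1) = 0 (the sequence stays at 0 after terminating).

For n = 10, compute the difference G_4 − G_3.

(0) 10|_2 = 2^(2 + 1) + 2 ↦ 3^(3 + 1) + 3|_3 = 84 ⇒ 83
(1) 83|_3 = 3^(3 + 1) + 2 ↦ 4^(4 + 1) + 2|_4 = 1026 ⇒ 1025
(2) 1025|_4 = 4^(4 + 1) + 1 ↦ 5^(5 + 1) + 1|_5 = 15626 ⇒ 15625
(3) 15625|_5 = 5^(5 + 1) ↦ 6^(6 + 1)|_6 = 279936 ⇒ 279935

264310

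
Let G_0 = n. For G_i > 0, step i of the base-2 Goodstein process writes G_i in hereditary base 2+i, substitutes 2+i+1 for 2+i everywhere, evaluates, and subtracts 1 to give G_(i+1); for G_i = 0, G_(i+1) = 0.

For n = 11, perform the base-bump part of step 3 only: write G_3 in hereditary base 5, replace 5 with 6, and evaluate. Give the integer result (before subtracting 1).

279938

G_0=11  [base 2] 2^(2 + 1) + 2 + 1  →[2↦3]→  3^(3 + 1) + 3 + 1 = 85  −1 ⇒ G_1=84
G_1=84  [base 3] 3^(3 + 1) + 3  →[3↦4]→  4^(4 + 1) + 4 = 1028  −1 ⇒ G_2=1027
G_2=1027  [base 4] 4^(4 + 1) + 3  →[4↦5]→  5^(5 + 1) + 3 = 15628  −1 ⇒ G_3=15627
G_3=15627  [base 5] 5^(5 + 1) + 2  →[5↦6]→  6^(6 + 1) + 2 = 279938  −1 ⇒ G_4=279937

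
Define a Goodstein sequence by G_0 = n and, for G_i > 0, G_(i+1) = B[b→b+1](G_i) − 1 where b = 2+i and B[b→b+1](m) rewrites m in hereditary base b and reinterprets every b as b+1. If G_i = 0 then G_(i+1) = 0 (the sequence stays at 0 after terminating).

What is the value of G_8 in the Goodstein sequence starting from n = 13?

base 2: 13 = 2^(2 + 1) + 2^2 + 1; at 3: 3^(3 + 1) + 3^3 + 1 = 109; next = 108
base 3: 108 = 3^(3 + 1) + 3^3; at 4: 4^(4 + 1) + 4^4 = 1280; next = 1279
base 4: 1279 = 4^(4 + 1) + 3·4^3 + 3·4^2 + 3·4 + 3; at 5: 5^(5 + 1) + 3·5^3 + 3·5^2 + 3·5 + 3 = 16093; next = 16092
base 5: 16092 = 5^(5 + 1) + 3·5^3 + 3·5^2 + 3·5 + 2; at 6: 6^(6 + 1) + 3·6^3 + 3·6^2 + 3·6 + 2 = 280712; next = 280711
base 6: 280711 = 6^(6 + 1) + 3·6^3 + 3·6^2 + 3·6 + 1; at 7: 7^(7 + 1) + 3·7^3 + 3·7^2 + 3·7 + 1 = 5765999; next = 5765998
base 7: 5765998 = 7^(7 + 1) + 3·7^3 + 3·7^2 + 3·7; at 8: 8^(8 + 1) + 3·8^3 + 3·8^2 + 3·8 = 134219480; next = 134219479
base 8: 134219479 = 8^(8 + 1) + 3·8^3 + 3·8^2 + 2·8 + 7; at 9: 9^(9 + 1) + 3·9^3 + 3·9^2 + 2·9 + 7 = 3486786856; next = 3486786855
base 9: 3486786855 = 9^(9 + 1) + 3·9^3 + 3·9^2 + 2·9 + 6; at 10: 10^(10 + 1) + 3·10^3 + 3·10^2 + 2·10 + 6 = 100000003326; next = 100000003325
base 10: 100000003325 = 10^(10 + 1) + 3·10^3 + 3·10^2 + 2·10 + 5; at 11: 11^(11 + 1) + 3·11^3 + 3·11^2 + 2·11 + 5 = 3138428381104; next = 3138428381103

100000003325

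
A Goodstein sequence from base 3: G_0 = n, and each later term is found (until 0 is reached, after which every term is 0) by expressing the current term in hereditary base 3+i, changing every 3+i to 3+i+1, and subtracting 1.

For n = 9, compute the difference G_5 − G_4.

2

base 3: 9 = 3^2; at 4: 4^2 = 16; next = 15
base 4: 15 = 3·4 + 3; at 5: 3·5 + 3 = 18; next = 17
base 5: 17 = 3·5 + 2; at 6: 3·6 + 2 = 20; next = 19
base 6: 19 = 3·6 + 1; at 7: 3·7 + 1 = 22; next = 21
base 7: 21 = 3·7; at 8: 3·8 = 24; next = 23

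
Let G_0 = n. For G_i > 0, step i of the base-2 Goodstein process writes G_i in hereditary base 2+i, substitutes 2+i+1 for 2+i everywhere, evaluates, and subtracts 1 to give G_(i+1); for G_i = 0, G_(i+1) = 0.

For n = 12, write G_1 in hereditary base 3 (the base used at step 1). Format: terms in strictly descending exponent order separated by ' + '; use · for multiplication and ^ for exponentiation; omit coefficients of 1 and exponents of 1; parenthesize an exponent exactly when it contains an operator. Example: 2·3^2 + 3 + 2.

base 2: 12 = 2^(2 + 1) + 2^2; at 3: 3^(3 + 1) + 3^3 = 108; next = 107
base 3: 107 = 3^(3 + 1) + 2·3^2 + 2·3 + 2; at 4: 4^(4 + 1) + 2·4^2 + 2·4 + 2 = 1066; next = 1065

3^(3 + 1) + 2·3^2 + 2·3 + 2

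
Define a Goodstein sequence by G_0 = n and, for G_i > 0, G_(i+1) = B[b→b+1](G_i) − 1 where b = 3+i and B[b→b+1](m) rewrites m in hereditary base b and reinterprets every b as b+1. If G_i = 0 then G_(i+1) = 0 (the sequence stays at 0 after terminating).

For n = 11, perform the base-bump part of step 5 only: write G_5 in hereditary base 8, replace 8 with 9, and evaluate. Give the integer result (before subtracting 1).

G_0 = 11. HB_3(11) = 3^2 + 2. Bump = 18. G_1 = 17.
G_1 = 17. HB_4(17) = 4^2 + 1. Bump = 26. G_2 = 25.
G_2 = 25. HB_5(25) = 5^2. Bump = 36. G_3 = 35.
G_3 = 35. HB_6(35) = 5·6 + 5. Bump = 40. G_4 = 39.
G_4 = 39. HB_7(39) = 5·7 + 4. Bump = 44. G_5 = 43.
G_5 = 43. HB_8(43) = 5·8 + 3. Bump = 48. G_6 = 47.

48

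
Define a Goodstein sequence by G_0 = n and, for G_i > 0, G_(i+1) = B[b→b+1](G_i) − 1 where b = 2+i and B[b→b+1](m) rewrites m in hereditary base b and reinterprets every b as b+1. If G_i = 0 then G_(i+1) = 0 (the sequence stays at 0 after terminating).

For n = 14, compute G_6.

(0) 14|_2 = 2^(2 + 1) + 2^2 + 2 ↦ 3^(3 + 1) + 3^3 + 3|_3 = 111 ⇒ 110
(1) 110|_3 = 3^(3 + 1) + 3^3 + 2 ↦ 4^(4 + 1) + 4^4 + 2|_4 = 1282 ⇒ 1281
(2) 1281|_4 = 4^(4 + 1) + 4^4 + 1 ↦ 5^(5 + 1) + 5^5 + 1|_5 = 18751 ⇒ 18750
(3) 18750|_5 = 5^(5 + 1) + 5^5 ↦ 6^(6 + 1) + 6^6|_6 = 326592 ⇒ 326591
(4) 326591|_6 = 6^(6 + 1) + 5·6^5 + 5·6^4 + 5·6^3 + 5·6^2 + 5·6 + 5 ↦ 7^(7 + 1) + 5·7^5 + 5·7^4 + 5·7^3 + 5·7^2 + 5·7 + 5|_7 = 5862841 ⇒ 5862840
(5) 5862840|_7 = 7^(7 + 1) + 5·7^5 + 5·7^4 + 5·7^3 + 5·7^2 + 5·7 + 4 ↦ 8^(8 + 1) + 5·8^5 + 5·8^4 + 5·8^3 + 5·8^2 + 5·8 + 4|_8 = 134404972 ⇒ 134404971
(6) 134404971|_8 = 8^(8 + 1) + 5·8^5 + 5·8^4 + 5·8^3 + 5·8^2 + 5·8 + 3 ↦ 9^(9 + 1) + 5·9^5 + 5·9^4 + 5·9^3 + 5·9^2 + 5·9 + 3|_9 = 3487116549 ⇒ 3487116548

134404971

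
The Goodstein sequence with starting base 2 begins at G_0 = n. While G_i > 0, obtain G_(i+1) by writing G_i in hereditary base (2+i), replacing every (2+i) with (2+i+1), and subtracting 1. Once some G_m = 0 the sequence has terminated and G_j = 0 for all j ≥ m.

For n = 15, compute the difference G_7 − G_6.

3373455337

[0] 15 ≡ 2^(2 + 1) + 2^2 + 2 + 1 (base 2). Lift 3: 112. −1: 111.
[1] 111 ≡ 3^(3 + 1) + 3^3 + 3 (base 3). Lift 4: 1284. −1: 1283.
[2] 1283 ≡ 4^(4 + 1) + 4^4 + 3 (base 4). Lift 5: 18753. −1: 18752.
[3] 18752 ≡ 5^(5 + 1) + 5^5 + 2 (base 5). Lift 6: 326594. −1: 326593.
[4] 326593 ≡ 6^(6 + 1) + 6^6 + 1 (base 6). Lift 7: 6588345. −1: 6588344.
[5] 6588344 ≡ 7^(7 + 1) + 7^7 (base 7). Lift 8: 150994944. −1: 150994943.
[6] 150994943 ≡ 8^(8 + 1) + 7·8^7 + 7·8^6 + 7·8^5 + 7·8^4 + 7·8^3 + 7·8^2 + 7·8 + 7 (base 8). Lift 9: 3524450281. −1: 3524450280.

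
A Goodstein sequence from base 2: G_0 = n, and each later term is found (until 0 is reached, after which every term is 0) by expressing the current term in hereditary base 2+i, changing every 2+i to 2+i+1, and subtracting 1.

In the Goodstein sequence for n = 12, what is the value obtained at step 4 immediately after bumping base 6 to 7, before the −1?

base 2: 12 = 2^(2 + 1) + 2^2; at 3: 3^(3 + 1) + 3^3 = 108; next = 107
base 3: 107 = 3^(3 + 1) + 2·3^2 + 2·3 + 2; at 4: 4^(4 + 1) + 2·4^2 + 2·4 + 2 = 1066; next = 1065
base 4: 1065 = 4^(4 + 1) + 2·4^2 + 2·4 + 1; at 5: 5^(5 + 1) + 2·5^2 + 2·5 + 1 = 15686; next = 15685
base 5: 15685 = 5^(5 + 1) + 2·5^2 + 2·5; at 6: 6^(6 + 1) + 2·6^2 + 2·6 = 280020; next = 280019
base 6: 280019 = 6^(6 + 1) + 2·6^2 + 6 + 5; at 7: 7^(7 + 1) + 2·7^2 + 7 + 5 = 5764911; next = 5764910

5764911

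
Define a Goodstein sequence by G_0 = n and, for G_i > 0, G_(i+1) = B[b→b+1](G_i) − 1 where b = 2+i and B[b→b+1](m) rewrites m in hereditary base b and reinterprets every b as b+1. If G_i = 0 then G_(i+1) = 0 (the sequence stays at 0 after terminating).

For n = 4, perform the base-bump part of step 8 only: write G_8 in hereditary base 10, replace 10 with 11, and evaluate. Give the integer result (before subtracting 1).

254

(0) 4|_2 = 2^2 ↦ 3^3|_3 = 27 ⇒ 26
(1) 26|_3 = 2·3^2 + 2·3 + 2 ↦ 2·4^2 + 2·4 + 2|_4 = 42 ⇒ 41
(2) 41|_4 = 2·4^2 + 2·4 + 1 ↦ 2·5^2 + 2·5 + 1|_5 = 61 ⇒ 60
(3) 60|_5 = 2·5^2 + 2·5 ↦ 2·6^2 + 2·6|_6 = 84 ⇒ 83
(4) 83|_6 = 2·6^2 + 6 + 5 ↦ 2·7^2 + 7 + 5|_7 = 110 ⇒ 109
(5) 109|_7 = 2·7^2 + 7 + 4 ↦ 2·8^2 + 8 + 4|_8 = 140 ⇒ 139
(6) 139|_8 = 2·8^2 + 8 + 3 ↦ 2·9^2 + 9 + 3|_9 = 174 ⇒ 173
(7) 173|_9 = 2·9^2 + 9 + 2 ↦ 2·10^2 + 10 + 2|_10 = 212 ⇒ 211
(8) 211|_10 = 2·10^2 + 10 + 1 ↦ 2·11^2 + 11 + 1|_11 = 254 ⇒ 253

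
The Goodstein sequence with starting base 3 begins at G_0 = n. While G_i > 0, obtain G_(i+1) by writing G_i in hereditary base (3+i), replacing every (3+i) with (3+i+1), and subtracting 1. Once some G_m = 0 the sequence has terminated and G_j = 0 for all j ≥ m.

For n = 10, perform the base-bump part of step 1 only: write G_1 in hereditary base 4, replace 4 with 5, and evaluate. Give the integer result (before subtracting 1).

(0) 10|_3 = 3^2 + 1 ↦ 4^2 + 1|_4 = 17 ⇒ 16
(1) 16|_4 = 4^2 ↦ 5^2|_5 = 25 ⇒ 24

25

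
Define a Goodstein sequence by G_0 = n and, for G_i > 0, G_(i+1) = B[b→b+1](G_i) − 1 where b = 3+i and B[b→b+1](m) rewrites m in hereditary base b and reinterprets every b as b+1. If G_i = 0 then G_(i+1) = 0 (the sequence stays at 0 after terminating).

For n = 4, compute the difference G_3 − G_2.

-1

G_0=4  [base 3] 3 + 1  →[3↦4]→  4 + 1 = 5  −1 ⇒ G_1=4
G_1=4  [base 4] 4  →[4↦5]→  5 = 5  −1 ⇒ G_2=4
G_2=4  [base 5] 4  →[5↦6]→  4 = 4  −1 ⇒ G_3=3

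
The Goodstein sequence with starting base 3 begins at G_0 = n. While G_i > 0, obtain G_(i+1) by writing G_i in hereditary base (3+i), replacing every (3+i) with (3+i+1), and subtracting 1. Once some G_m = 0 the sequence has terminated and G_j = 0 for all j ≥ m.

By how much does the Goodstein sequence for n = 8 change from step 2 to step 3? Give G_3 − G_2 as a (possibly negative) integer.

1

G_0 = 8. HB_3(8) = 2·3 + 2. Bump = 10. G_1 = 9.
G_1 = 9. HB_4(9) = 2·4 + 1. Bump = 11. G_2 = 10.
G_2 = 10. HB_5(10) = 2·5. Bump = 12. G_3 = 11.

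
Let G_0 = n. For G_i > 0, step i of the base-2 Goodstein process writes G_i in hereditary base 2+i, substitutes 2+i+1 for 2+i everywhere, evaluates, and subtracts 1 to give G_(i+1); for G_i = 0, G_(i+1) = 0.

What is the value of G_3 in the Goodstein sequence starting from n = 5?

G_0=5  [base 2] 2^2 + 1  →[2↦3]→  3^3 + 1 = 28  −1 ⇒ G_1=27
G_1=27  [base 3] 3^3  →[3↦4]→  4^4 = 256  −1 ⇒ G_2=255
G_2=255  [base 4] 3·4^3 + 3·4^2 + 3·4 + 3  →[4↦5]→  3·5^3 + 3·5^2 + 3·5 + 3 = 468  −1 ⇒ G_3=467
G_3=467  [base 5] 3·5^3 + 3·5^2 + 3·5 + 2  →[5↦6]→  3·6^3 + 3·6^2 + 3·6 + 2 = 776  −1 ⇒ G_4=775

467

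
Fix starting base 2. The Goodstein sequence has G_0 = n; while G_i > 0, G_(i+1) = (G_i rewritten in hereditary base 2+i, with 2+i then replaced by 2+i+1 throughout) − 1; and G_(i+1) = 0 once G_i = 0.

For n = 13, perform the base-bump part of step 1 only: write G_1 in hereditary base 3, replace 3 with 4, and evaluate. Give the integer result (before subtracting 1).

1280

base 2: 13 = 2^(2 + 1) + 2^2 + 1; at 3: 3^(3 + 1) + 3^3 + 1 = 109; next = 108
base 3: 108 = 3^(3 + 1) + 3^3; at 4: 4^(4 + 1) + 4^4 = 1280; next = 1279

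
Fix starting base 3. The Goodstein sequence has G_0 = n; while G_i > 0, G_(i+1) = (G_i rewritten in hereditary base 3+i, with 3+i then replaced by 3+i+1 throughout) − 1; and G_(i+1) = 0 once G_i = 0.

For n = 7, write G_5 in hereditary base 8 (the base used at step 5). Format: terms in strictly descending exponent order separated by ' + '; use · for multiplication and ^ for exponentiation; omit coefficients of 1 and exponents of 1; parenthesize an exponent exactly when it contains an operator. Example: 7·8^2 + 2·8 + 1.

8 + 1

step 0: 7 = 2·3 + 1; sub 4 for 3: 2·4 + 1; = 9; G_1 = 9−1 = 8
step 1: 8 = 2·4; sub 5 for 4: 2·5; = 10; G_2 = 10−1 = 9
step 2: 9 = 5 + 4; sub 6 for 5: 6 + 4; = 10; G_3 = 10−1 = 9
step 3: 9 = 6 + 3; sub 7 for 6: 7 + 3; = 10; G_4 = 10−1 = 9
step 4: 9 = 7 + 2; sub 8 for 7: 8 + 2; = 10; G_5 = 10−1 = 9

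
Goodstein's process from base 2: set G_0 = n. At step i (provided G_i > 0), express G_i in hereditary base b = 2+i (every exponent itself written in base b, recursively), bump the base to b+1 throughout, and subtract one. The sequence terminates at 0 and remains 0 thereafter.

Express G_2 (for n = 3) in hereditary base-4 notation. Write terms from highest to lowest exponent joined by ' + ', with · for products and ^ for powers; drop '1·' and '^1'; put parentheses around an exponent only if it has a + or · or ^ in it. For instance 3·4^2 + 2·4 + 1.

3

[0] 3 ≡ 2 + 1 (base 2). Lift 3: 4. −1: 3.
[1] 3 ≡ 3 (base 3). Lift 4: 4. −1: 3.
[2] 3 ≡ 3 (base 4). Lift 5: 3. −1: 2.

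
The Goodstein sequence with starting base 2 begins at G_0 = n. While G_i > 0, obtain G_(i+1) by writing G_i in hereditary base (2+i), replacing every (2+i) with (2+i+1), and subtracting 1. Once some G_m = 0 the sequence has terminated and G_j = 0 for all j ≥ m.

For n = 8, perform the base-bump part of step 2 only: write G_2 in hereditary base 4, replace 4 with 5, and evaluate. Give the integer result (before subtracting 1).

[0] 8 ≡ 2^(2 + 1) (base 2). Lift 3: 81. −1: 80.
[1] 80 ≡ 2·3^3 + 2·3^2 + 2·3 + 2 (base 3). Lift 4: 554. −1: 553.
[2] 553 ≡ 2·4^4 + 2·4^2 + 2·4 + 1 (base 4). Lift 5: 6311. −1: 6310.

6311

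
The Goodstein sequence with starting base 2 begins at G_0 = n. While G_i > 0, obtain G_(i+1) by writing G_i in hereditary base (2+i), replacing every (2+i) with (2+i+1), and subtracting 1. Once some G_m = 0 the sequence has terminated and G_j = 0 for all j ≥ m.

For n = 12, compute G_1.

12 —HB2→ 2^(2 + 1) + 2^2 —bump→ 3^(3 + 1) + 3^3 = 108 —(−1)→ 107
107 —HB3→ 3^(3 + 1) + 2·3^2 + 2·3 + 2 —bump→ 4^(4 + 1) + 2·4^2 + 2·4 + 2 = 1066 —(−1)→ 1065

107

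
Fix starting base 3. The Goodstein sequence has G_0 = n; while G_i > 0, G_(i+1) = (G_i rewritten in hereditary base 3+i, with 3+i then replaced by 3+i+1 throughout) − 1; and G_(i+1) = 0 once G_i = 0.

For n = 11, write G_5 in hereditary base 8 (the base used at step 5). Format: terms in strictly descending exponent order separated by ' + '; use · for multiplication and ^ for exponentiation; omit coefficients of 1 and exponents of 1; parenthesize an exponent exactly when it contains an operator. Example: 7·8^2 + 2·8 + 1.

G_0=11  [base 3] 3^2 + 2  →[3↦4]→  4^2 + 2 = 18  −1 ⇒ G_1=17
G_1=17  [base 4] 4^2 + 1  →[4↦5]→  5^2 + 1 = 26  −1 ⇒ G_2=25
G_2=25  [base 5] 5^2  →[5↦6]→  6^2 = 36  −1 ⇒ G_3=35
G_3=35  [base 6] 5·6 + 5  →[6↦7]→  5·7 + 5 = 40  −1 ⇒ G_4=39
G_4=39  [base 7] 5·7 + 4  →[7↦8]→  5·8 + 4 = 44  −1 ⇒ G_5=43
G_5=43  [base 8] 5·8 + 3  →[8↦9]→  5·9 + 3 = 48  −1 ⇒ G_6=47

5·8 + 3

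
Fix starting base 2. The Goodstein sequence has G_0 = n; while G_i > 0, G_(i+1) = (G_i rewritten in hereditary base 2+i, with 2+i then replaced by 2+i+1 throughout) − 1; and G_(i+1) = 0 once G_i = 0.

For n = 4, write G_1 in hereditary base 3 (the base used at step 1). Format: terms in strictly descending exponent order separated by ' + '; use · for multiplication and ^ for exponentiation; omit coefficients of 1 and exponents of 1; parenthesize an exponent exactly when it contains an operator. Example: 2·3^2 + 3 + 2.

(0) 4|_2 = 2^2 ↦ 3^3|_3 = 27 ⇒ 26
(1) 26|_3 = 2·3^2 + 2·3 + 2 ↦ 2·4^2 + 2·4 + 2|_4 = 42 ⇒ 41

2·3^2 + 2·3 + 2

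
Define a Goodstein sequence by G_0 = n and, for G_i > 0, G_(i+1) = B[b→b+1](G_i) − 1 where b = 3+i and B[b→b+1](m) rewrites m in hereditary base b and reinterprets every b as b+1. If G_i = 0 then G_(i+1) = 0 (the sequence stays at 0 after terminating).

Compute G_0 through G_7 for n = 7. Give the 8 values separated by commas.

7, 8, 9, 9, 9, 9, 9, 9

base 3: 7 = 2·3 + 1; at 4: 2·4 + 1 = 9; next = 8
base 4: 8 = 2·4; at 5: 2·5 = 10; next = 9
base 5: 9 = 5 + 4; at 6: 6 + 4 = 10; next = 9
base 6: 9 = 6 + 3; at 7: 7 + 3 = 10; next = 9
base 7: 9 = 7 + 2; at 8: 8 + 2 = 10; next = 9
base 8: 9 = 8 + 1; at 9: 9 + 1 = 10; next = 9
base 9: 9 = 9; at 10: 10 = 10; next = 9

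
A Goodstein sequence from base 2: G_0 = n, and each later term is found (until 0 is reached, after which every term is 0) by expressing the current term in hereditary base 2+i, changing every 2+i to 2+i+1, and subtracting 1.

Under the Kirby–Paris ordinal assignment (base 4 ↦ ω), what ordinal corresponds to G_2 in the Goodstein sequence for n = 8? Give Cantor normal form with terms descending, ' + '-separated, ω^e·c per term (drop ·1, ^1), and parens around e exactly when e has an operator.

ω^ω·2 + ω^2·2 + ω·2 + 1

base 2: 8 = 2^(2 + 1); at 3: 3^(3 + 1) = 81; next = 80
base 3: 80 = 2·3^3 + 2·3^2 + 2·3 + 2; at 4: 2·4^4 + 2·4^2 + 2·4 + 2 = 554; next = 553
base 4: 553 = 2·4^4 + 2·4^2 + 2·4 + 1; at 5: 2·5^5 + 2·5^2 + 2·5 + 1 = 6311; next = 6310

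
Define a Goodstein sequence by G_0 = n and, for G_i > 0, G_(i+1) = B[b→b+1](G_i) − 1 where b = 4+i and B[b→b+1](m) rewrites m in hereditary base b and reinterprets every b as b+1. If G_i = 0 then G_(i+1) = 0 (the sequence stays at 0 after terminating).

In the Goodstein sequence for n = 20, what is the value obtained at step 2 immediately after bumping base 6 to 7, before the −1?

G_0=20  [base 4] 4^2 + 4  →[4↦5]→  5^2 + 5 = 30  −1 ⇒ G_1=29
G_1=29  [base 5] 5^2 + 4  →[5↦6]→  6^2 + 4 = 40  −1 ⇒ G_2=39
G_2=39  [base 6] 6^2 + 3  →[6↦7]→  7^2 + 3 = 52  −1 ⇒ G_3=51

52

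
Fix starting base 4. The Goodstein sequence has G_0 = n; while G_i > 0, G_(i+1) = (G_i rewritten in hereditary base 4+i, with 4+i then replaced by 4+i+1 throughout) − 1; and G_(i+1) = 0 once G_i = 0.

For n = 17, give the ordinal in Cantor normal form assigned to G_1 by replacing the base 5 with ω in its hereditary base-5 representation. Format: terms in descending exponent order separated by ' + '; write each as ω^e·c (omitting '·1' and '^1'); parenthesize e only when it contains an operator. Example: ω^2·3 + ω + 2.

[0] 17 ≡ 4^2 + 1 (base 4). Lift 5: 26. −1: 25.
[1] 25 ≡ 5^2 (base 5). Lift 6: 36. −1: 35.

ω^2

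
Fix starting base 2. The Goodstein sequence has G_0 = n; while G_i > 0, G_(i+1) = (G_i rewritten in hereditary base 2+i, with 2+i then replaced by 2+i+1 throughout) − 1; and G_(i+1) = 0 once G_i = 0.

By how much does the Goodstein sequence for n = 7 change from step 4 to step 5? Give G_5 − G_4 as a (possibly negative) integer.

G_0 = 7. HB_2(7) = 2^2 + 2 + 1. Bump = 31. G_1 = 30.
G_1 = 30. HB_3(30) = 3^3 + 3. Bump = 260. G_2 = 259.
G_2 = 259. HB_4(259) = 4^4 + 3. Bump = 3128. G_3 = 3127.
G_3 = 3127. HB_5(3127) = 5^5 + 2. Bump = 46658. G_4 = 46657.
G_4 = 46657. HB_6(46657) = 6^6 + 1. Bump = 823544. G_5 = 823543.

776886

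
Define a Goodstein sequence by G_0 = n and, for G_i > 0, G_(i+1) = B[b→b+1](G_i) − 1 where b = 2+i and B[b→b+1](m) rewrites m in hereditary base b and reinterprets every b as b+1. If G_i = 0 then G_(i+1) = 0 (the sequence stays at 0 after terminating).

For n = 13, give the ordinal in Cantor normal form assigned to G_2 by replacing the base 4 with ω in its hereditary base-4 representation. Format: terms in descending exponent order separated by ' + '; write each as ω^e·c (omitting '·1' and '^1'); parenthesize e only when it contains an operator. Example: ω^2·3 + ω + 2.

ω^(ω + 1) + ω^3·3 + ω^2·3 + ω·3 + 3

(0) 13|_2 = 2^(2 + 1) + 2^2 + 1 ↦ 3^(3 + 1) + 3^3 + 1|_3 = 109 ⇒ 108
(1) 108|_3 = 3^(3 + 1) + 3^3 ↦ 4^(4 + 1) + 4^4|_4 = 1280 ⇒ 1279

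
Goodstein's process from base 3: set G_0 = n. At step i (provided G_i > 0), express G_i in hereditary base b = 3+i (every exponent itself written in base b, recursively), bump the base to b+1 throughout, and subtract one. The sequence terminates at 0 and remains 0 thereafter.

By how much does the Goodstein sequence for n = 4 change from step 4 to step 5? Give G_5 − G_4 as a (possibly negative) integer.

-1

(0) 4|_3 = 3 + 1 ↦ 4 + 1|_4 = 5 ⇒ 4
(1) 4|_4 = 4 ↦ 5|_5 = 5 ⇒ 4
(2) 4|_5 = 4 ↦ 4|_6 = 4 ⇒ 3
(3) 3|_6 = 3 ↦ 3|_7 = 3 ⇒ 2
(4) 2|_7 = 2 ↦ 2|_8 = 2 ⇒ 1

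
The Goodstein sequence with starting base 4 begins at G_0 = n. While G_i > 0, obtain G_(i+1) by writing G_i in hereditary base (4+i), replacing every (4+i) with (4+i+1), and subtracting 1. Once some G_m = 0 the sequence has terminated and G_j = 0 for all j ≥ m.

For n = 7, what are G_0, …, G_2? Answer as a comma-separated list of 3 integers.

7, 7, 7

[0] 7 ≡ 4 + 3 (base 4). Lift 5: 8. −1: 7.
[1] 7 ≡ 5 + 2 (base 5). Lift 6: 8. −1: 7.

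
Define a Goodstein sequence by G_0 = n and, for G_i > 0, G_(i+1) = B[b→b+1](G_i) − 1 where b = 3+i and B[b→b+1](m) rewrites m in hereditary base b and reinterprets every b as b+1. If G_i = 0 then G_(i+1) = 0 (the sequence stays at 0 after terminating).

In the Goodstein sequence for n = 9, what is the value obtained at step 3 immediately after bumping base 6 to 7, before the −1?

G_0 = 9. HB_3(9) = 3^2. Bump = 16. G_1 = 15.
G_1 = 15. HB_4(15) = 3·4 + 3. Bump = 18. G_2 = 17.
G_2 = 17. HB_5(17) = 3·5 + 2. Bump = 20. G_3 = 19.
G_3 = 19. HB_6(19) = 3·6 + 1. Bump = 22. G_4 = 21.

22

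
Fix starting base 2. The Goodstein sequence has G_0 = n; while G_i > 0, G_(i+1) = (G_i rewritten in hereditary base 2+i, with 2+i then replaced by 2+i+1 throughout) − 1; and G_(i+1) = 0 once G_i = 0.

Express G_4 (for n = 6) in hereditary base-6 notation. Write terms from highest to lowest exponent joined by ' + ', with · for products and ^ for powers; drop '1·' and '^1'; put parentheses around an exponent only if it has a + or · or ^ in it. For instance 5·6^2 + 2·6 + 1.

(0) 6|_2 = 2^2 + 2 ↦ 3^3 + 3|_3 = 30 ⇒ 29
(1) 29|_3 = 3^3 + 2 ↦ 4^4 + 2|_4 = 258 ⇒ 257
(2) 257|_4 = 4^4 + 1 ↦ 5^5 + 1|_5 = 3126 ⇒ 3125
(3) 3125|_5 = 5^5 ↦ 6^6|_6 = 46656 ⇒ 46655
(4) 46655|_6 = 5·6^5 + 5·6^4 + 5·6^3 + 5·6^2 + 5·6 + 5 ↦ 5·7^5 + 5·7^4 + 5·7^3 + 5·7^2 + 5·7 + 5|_7 = 98040 ⇒ 98039

5·6^5 + 5·6^4 + 5·6^3 + 5·6^2 + 5·6 + 5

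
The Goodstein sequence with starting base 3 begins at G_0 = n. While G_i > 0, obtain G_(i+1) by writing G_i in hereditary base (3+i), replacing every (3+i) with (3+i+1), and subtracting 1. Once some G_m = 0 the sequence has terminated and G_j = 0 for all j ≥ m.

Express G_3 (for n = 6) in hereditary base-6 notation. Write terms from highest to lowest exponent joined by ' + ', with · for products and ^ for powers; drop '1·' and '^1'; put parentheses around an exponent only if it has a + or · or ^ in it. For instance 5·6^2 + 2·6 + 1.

6 + 1

step 0: 6 = 2·3; sub 4 for 3: 2·4; = 8; G_1 = 8−1 = 7
step 1: 7 = 4 + 3; sub 5 for 4: 5 + 3; = 8; G_2 = 8−1 = 7
step 2: 7 = 5 + 2; sub 6 for 5: 6 + 2; = 8; G_3 = 8−1 = 7
step 3: 7 = 6 + 1; sub 7 for 6: 7 + 1; = 8; G_4 = 8−1 = 7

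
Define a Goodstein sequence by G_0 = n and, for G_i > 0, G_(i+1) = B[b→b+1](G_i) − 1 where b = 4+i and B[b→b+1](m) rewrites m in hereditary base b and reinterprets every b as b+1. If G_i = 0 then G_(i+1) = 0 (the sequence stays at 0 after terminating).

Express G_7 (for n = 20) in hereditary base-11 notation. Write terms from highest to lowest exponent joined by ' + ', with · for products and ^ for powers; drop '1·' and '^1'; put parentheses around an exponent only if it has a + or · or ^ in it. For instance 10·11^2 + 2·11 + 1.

9·11 + 8

step 0: 20 = 4^2 + 4; sub 5 for 4: 5^2 + 5; = 30; G_1 = 30−1 = 29
step 1: 29 = 5^2 + 4; sub 6 for 5: 6^2 + 4; = 40; G_2 = 40−1 = 39
step 2: 39 = 6^2 + 3; sub 7 for 6: 7^2 + 3; = 52; G_3 = 52−1 = 51
step 3: 51 = 7^2 + 2; sub 8 for 7: 8^2 + 2; = 66; G_4 = 66−1 = 65
step 4: 65 = 8^2 + 1; sub 9 for 8: 9^2 + 1; = 82; G_5 = 82−1 = 81
step 5: 81 = 9^2; sub 10 for 9: 10^2; = 100; G_6 = 100−1 = 99
step 6: 99 = 9·10 + 9; sub 11 for 10: 9·11 + 9; = 108; G_7 = 108−1 = 107
step 7: 107 = 9·11 + 8; sub 12 for 11: 9·12 + 8; = 116; G_8 = 116−1 = 115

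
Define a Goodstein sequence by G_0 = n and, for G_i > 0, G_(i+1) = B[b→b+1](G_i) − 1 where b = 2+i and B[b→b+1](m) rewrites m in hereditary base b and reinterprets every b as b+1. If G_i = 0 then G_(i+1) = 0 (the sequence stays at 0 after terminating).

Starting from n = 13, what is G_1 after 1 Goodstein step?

G_0=13  [base 2] 2^(2 + 1) + 2^2 + 1  →[2↦3]→  3^(3 + 1) + 3^3 + 1 = 109  −1 ⇒ G_1=108
G_1=108  [base 3] 3^(3 + 1) + 3^3  →[3↦4]→  4^(4 + 1) + 4^4 = 1280  −1 ⇒ G_2=1279

108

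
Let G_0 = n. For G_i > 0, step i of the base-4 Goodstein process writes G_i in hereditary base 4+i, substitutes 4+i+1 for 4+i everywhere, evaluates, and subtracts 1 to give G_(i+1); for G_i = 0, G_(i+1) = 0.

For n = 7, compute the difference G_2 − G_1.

0

G_0=7  [base 4] 4 + 3  →[4↦5]→  5 + 3 = 8  −1 ⇒ G_1=7
G_1=7  [base 5] 5 + 2  →[5↦6]→  6 + 2 = 8  −1 ⇒ G_2=7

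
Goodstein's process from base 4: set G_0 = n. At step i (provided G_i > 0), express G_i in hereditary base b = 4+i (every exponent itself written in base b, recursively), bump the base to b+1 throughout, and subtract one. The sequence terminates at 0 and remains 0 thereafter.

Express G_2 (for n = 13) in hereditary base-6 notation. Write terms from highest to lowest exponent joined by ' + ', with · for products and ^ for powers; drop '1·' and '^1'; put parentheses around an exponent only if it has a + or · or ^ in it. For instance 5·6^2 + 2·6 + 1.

G_0 = 13. HB_4(13) = 3·4 + 1. Bump = 16. G_1 = 15.
G_1 = 15. HB_5(15) = 3·5. Bump = 18. G_2 = 17.
G_2 = 17. HB_6(17) = 2·6 + 5. Bump = 19. G_3 = 18.

2·6 + 5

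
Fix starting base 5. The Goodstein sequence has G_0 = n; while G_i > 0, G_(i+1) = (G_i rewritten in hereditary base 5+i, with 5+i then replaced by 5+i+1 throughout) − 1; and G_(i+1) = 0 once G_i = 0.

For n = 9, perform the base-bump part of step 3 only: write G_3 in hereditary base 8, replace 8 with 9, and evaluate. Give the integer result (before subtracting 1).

9 —HB5→ 5 + 4 —bump→ 6 + 4 = 10 —(−1)→ 9
9 —HB6→ 6 + 3 —bump→ 7 + 3 = 10 —(−1)→ 9
9 —HB7→ 7 + 2 —bump→ 8 + 2 = 10 —(−1)→ 9
9 —HB8→ 8 + 1 —bump→ 9 + 1 = 10 —(−1)→ 9

10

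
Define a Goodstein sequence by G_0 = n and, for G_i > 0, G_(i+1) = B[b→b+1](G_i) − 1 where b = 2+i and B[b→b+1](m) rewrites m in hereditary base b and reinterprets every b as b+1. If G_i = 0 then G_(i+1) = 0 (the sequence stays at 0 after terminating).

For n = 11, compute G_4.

279937

G_0=11  [base 2] 2^(2 + 1) + 2 + 1  →[2↦3]→  3^(3 + 1) + 3 + 1 = 85  −1 ⇒ G_1=84
G_1=84  [base 3] 3^(3 + 1) + 3  →[3↦4]→  4^(4 + 1) + 4 = 1028  −1 ⇒ G_2=1027
G_2=1027  [base 4] 4^(4 + 1) + 3  →[4↦5]→  5^(5 + 1) + 3 = 15628  −1 ⇒ G_3=15627
G_3=15627  [base 5] 5^(5 + 1) + 2  →[5↦6]→  6^(6 + 1) + 2 = 279938  −1 ⇒ G_4=279937
G_4=279937  [base 6] 6^(6 + 1) + 1  →[6↦7]→  7^(7 + 1) + 1 = 5764802  −1 ⇒ G_5=5764801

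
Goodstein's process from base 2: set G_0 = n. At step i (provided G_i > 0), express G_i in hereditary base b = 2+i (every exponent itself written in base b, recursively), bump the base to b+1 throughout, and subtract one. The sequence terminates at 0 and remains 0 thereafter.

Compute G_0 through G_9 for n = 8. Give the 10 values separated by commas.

8, 80, 553, 6310, 93395, 1647195, 33554571, 774841151, 20000000211, 570623341475

G_0 = 8. HB_2(8) = 2^(2 + 1). Bump = 81. G_1 = 80.
G_1 = 80. HB_3(80) = 2·3^3 + 2·3^2 + 2·3 + 2. Bump = 554. G_2 = 553.
G_2 = 553. HB_4(553) = 2·4^4 + 2·4^2 + 2·4 + 1. Bump = 6311. G_3 = 6310.
G_3 = 6310. HB_5(6310) = 2·5^5 + 2·5^2 + 2·5. Bump = 93396. G_4 = 93395.
G_4 = 93395. HB_6(93395) = 2·6^6 + 2·6^2 + 6 + 5. Bump = 1647196. G_5 = 1647195.
G_5 = 1647195. HB_7(1647195) = 2·7^7 + 2·7^2 + 7 + 4. Bump = 33554572. G_6 = 33554571.
G_6 = 33554571. HB_8(33554571) = 2·8^8 + 2·8^2 + 8 + 3. Bump = 774841152. G_7 = 774841151.
G_7 = 774841151. HB_9(774841151) = 2·9^9 + 2·9^2 + 9 + 2. Bump = 20000000212. G_8 = 20000000211.
G_8 = 20000000211. HB_10(20000000211) = 2·10^10 + 2·10^2 + 10 + 1. Bump = 570623341476. G_9 = 570623341475.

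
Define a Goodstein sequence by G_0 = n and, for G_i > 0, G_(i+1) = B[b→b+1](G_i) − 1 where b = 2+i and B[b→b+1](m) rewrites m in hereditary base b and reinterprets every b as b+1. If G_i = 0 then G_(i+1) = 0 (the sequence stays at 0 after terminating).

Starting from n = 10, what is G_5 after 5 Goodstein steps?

4215754

[0] 10 ≡ 2^(2 + 1) + 2 (base 2). Lift 3: 84. −1: 83.
[1] 83 ≡ 3^(3 + 1) + 2 (base 3). Lift 4: 1026. −1: 1025.
[2] 1025 ≡ 4^(4 + 1) + 1 (base 4). Lift 5: 15626. −1: 15625.
[3] 15625 ≡ 5^(5 + 1) (base 5). Lift 6: 279936. −1: 279935.
[4] 279935 ≡ 5·6^6 + 5·6^5 + 5·6^4 + 5·6^3 + 5·6^2 + 5·6 + 5 (base 6). Lift 7: 4215755. −1: 4215754.
[5] 4215754 ≡ 5·7^7 + 5·7^5 + 5·7^4 + 5·7^3 + 5·7^2 + 5·7 + 4 (base 7). Lift 8: 84073324. −1: 84073323.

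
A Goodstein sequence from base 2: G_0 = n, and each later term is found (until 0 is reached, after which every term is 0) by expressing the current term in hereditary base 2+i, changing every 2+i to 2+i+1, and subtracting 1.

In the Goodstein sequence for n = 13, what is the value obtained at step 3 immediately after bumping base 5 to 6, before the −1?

280712

(0) 13|_2 = 2^(2 + 1) + 2^2 + 1 ↦ 3^(3 + 1) + 3^3 + 1|_3 = 109 ⇒ 108
(1) 108|_3 = 3^(3 + 1) + 3^3 ↦ 4^(4 + 1) + 4^4|_4 = 1280 ⇒ 1279
(2) 1279|_4 = 4^(4 + 1) + 3·4^3 + 3·4^2 + 3·4 + 3 ↦ 5^(5 + 1) + 3·5^3 + 3·5^2 + 3·5 + 3|_5 = 16093 ⇒ 16092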